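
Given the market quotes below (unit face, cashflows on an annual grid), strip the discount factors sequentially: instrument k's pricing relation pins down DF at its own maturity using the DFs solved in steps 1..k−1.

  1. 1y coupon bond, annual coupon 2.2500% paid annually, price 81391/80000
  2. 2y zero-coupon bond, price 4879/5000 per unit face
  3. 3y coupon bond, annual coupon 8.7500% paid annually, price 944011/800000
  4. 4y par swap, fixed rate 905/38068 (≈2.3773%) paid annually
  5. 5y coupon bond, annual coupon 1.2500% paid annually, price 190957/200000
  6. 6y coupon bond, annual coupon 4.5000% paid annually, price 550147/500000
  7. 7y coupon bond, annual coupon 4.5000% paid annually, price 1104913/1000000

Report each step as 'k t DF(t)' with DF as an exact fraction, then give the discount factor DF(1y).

step 1 [1y] bond c/1=9/400: DF=(81391/80000 − 9/400·(0))/(1+9/400) = 199/200 ≈ 0.995000
step 2 [2y] zero: DF = P = 4879/5000 ≈ 0.975800
step 3 [3y] bond c/1=7/80: DF=(944011/800000 − 7/80·(0.995000+0.975800))/(1+7/80) = 1853/2000 ≈ 0.926500
step 4 [4y] swap r/1=905/38068: DF=(1 − 905/38068·(0.995000+0.975800+0.926500))/(1+905/38068) = 1819/2000 ≈ 0.909500
step 5 [5y] bond c/1=1/80: DF=(190957/200000 − 1/80·(0.995000+0.975800+0.926500+0.909500))/(1+1/80) = 112/125 ≈ 0.896000
step 6 [6y] bond c/1=9/200: DF=(550147/500000 − 9/200·(0.995000+0.975800+0.926500+0.909500+0.896000))/(1+9/200) = 1063/1250 ≈ 0.850400
step 7 [7y] bond c/1=9/200: DF=(1104913/1000000 − 9/200·(0.995000+0.975800+0.926500+0.909500+0.896000+0.850400))/(1+9/200) = 4091/5000 ≈ 0.818200

1 1 199/200
2 2 4879/5000
3 3 1853/2000
4 4 1819/2000
5 5 112/125
6 6 1063/1250
7 7 4091/5000
DF(1y) = 199/200 ≈ 0.995000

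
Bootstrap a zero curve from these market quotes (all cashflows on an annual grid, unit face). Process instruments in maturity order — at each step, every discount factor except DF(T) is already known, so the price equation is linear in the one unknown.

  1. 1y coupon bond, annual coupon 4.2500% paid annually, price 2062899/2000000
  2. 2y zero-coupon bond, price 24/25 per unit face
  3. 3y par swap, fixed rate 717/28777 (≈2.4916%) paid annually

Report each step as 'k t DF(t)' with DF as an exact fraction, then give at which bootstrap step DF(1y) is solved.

step 1 [1y] bond c/1=17/400: DF=(2062899/2000000 − 17/400·(0))/(1+17/400) = 4947/5000 ≈ 0.989400
step 2 [2y] zero: DF = P = 24/25 ≈ 0.960000
step 3 [3y] swap r/1=717/28777: DF=(1 − 717/28777·(0.989400+0.960000))/(1+717/28777) = 9283/10000 ≈ 0.928300

1 1 4947/5000
2 2 24/25
3 3 9283/10000
DF(1y) is solved at step 1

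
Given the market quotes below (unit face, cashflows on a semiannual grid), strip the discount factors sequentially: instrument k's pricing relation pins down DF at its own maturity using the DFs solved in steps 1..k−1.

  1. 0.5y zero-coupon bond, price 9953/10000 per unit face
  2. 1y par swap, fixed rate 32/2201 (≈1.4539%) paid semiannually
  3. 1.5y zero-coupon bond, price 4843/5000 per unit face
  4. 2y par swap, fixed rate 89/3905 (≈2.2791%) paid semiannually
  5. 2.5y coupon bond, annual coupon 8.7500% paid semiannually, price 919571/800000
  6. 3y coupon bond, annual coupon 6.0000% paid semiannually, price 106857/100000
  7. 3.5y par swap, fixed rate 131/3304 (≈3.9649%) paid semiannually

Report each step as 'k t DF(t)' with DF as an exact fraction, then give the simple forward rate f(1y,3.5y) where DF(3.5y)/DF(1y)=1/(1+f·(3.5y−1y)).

step 1 [0.5y] zero: DF = P = 9953/10000 ≈ 0.995300
step 2 [1y] swap r/2=16/2201: DF=(1 − 16/2201·(0.995300))/(1+16/2201) = 616/625 ≈ 0.985600
step 3 [1.5y] zero: DF = P = 4843/5000 ≈ 0.968600
step 4 [2y] swap r/2=89/7810: DF=(1 − 89/7810·(0.995300+0.985600+0.968600))/(1+89/7810) = 1911/2000 ≈ 0.955500
step 5 [2.5y] bond c/2=7/160: DF=(919571/800000 − 7/160·(0.995300+0.985600+0.968600+0.955500))/(1+7/160) = 586/625 ≈ 0.937600
step 6 [3y] bond c/2=3/100: DF=(106857/100000 − 3/100·(0.995300+0.985600+0.968600+0.955500+0.937600))/(1+3/100) = 2241/2500 ≈ 0.896400
step 7 [3.5y] swap r/2=131/6608: DF=(1 − 131/6608·(0.995300+0.985600+0.968600+0.955500+0.937600+0.896400))/(1+131/6608) = 869/1000 ≈ 0.869000

1 1/2 9953/10000
2 1 616/625
3 3/2 4843/5000
4 2 1911/2000
5 5/2 586/625
6 3 2241/2500
7 7/2 869/1000
f(1y,3.5y) = ((616/625)/(869/1000) − 1)/(5/2) = 106/1975 ≈ 5.3671%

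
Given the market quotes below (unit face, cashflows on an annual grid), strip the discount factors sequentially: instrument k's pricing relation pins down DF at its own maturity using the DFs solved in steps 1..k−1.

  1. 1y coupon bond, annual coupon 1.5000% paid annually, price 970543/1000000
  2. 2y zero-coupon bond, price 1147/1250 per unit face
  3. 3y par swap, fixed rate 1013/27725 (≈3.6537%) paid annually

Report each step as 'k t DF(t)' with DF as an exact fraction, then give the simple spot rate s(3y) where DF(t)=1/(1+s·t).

step 1 [1y] bond c/1=3/200: DF=(970543/1000000 − 3/200·(0))/(1+3/200) = 4781/5000 ≈ 0.956200
step 2 [2y] zero: DF = P = 1147/1250 ≈ 0.917600
step 3 [3y] swap r/1=1013/27725: DF=(1 − 1013/27725·(0.956200+0.917600))/(1+1013/27725) = 8987/10000 ≈ 0.898700

1 1 4781/5000
2 2 1147/1250
3 3 8987/10000
s(3y) = (1/(8987/10000) − 1)/(3) = 1013/26961 ≈ 3.7573%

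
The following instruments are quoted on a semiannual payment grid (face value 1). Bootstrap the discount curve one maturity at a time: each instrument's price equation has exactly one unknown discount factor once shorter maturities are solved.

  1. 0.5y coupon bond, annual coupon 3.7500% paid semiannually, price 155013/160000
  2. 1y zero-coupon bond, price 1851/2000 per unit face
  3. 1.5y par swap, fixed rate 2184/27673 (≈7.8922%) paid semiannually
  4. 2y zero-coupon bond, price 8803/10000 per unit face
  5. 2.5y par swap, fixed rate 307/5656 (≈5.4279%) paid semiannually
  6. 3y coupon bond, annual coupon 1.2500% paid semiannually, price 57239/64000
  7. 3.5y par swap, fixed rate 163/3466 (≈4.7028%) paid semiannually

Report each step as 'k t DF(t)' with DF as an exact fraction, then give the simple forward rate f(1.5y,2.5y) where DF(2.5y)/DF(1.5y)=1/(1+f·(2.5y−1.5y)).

step 1 [0.5y] bond c/2=3/160: DF=(155013/160000 − 3/160·(0))/(1+3/160) = 951/1000 ≈ 0.951000
step 2 [1y] zero: DF = P = 1851/2000 ≈ 0.925500
step 3 [1.5y] swap r/2=1092/27673: DF=(1 − 1092/27673·(0.951000+0.925500))/(1+1092/27673) = 2227/2500 ≈ 0.890800
step 4 [2y] zero: DF = P = 8803/10000 ≈ 0.880300
step 5 [2.5y] swap r/2=307/11312: DF=(1 − 307/11312·(0.951000+0.925500+0.890800+0.880300))/(1+307/11312) = 2193/2500 ≈ 0.877200
step 6 [3y] bond c/2=1/160: DF=(57239/64000 − 1/160·(0.951000+0.925500+0.890800+0.880300+0.877200))/(1+1/160) = 8607/10000 ≈ 0.860700
step 7 [3.5y] swap r/2=163/6932: DF=(1 − 163/6932·(0.951000+0.925500+0.890800+0.880300+0.877200+0.860700))/(1+163/6932) = 8533/10000 ≈ 0.853300

1 1/2 951/1000
2 1 1851/2000
3 3/2 2227/2500
4 2 8803/10000
5 5/2 2193/2500
6 3 8607/10000
7 7/2 8533/10000
f(1.5y,2.5y) = ((2227/2500)/(2193/2500) − 1)/(1) = 2/129 ≈ 1.5504%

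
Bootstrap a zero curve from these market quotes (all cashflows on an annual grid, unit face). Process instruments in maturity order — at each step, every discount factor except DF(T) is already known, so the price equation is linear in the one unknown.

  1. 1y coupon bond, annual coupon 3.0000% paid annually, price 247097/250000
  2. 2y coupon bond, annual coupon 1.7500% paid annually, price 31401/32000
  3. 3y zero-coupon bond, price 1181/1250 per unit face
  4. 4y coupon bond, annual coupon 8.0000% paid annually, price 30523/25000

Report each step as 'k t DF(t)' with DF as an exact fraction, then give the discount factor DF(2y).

step 1 [1y] bond c/1=3/100: DF=(247097/250000 − 3/100·(0))/(1+3/100) = 2399/2500 ≈ 0.959600
step 2 [2y] bond c/1=7/400: DF=(31401/32000 − 7/400·(0.959600))/(1+7/400) = 9479/10000 ≈ 0.947900
step 3 [3y] zero: DF = P = 1181/1250 ≈ 0.944800
step 4 [4y] bond c/1=2/25: DF=(30523/25000 − 2/25·(0.959600+0.947900+0.944800))/(1+2/25) = 1149/1250 ≈ 0.919200

1 1 2399/2500
2 2 9479/10000
3 3 1181/1250
4 4 1149/1250
DF(2y) = 9479/10000 ≈ 0.947900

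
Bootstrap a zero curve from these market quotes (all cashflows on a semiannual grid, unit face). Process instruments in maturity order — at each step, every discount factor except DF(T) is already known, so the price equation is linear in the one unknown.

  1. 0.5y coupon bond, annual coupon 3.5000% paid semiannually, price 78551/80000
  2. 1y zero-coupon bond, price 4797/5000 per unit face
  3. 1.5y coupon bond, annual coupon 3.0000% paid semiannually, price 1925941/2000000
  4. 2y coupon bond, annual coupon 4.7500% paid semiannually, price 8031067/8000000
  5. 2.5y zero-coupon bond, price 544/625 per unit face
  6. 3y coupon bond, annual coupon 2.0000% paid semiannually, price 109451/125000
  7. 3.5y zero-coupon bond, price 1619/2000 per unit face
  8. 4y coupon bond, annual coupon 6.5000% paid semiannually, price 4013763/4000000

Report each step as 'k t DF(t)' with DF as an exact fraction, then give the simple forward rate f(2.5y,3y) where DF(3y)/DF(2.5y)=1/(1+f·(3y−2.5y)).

1 1/2 193/200
2 1 4797/5000
3 3/2 9203/10000
4 2 4573/5000
5 5/2 544/625
6 3 8211/10000
7 7/2 1619/2000
8 4 1937/2500
f(2.5y,3y) = ((544/625)/(8211/10000) − 1)/(1/2) = 58/483 ≈ 12.0083%

step 1 [0.5y] bond c/2=7/400: DF=(78551/80000 − 7/400·(0))/(1+7/400) = 193/200 ≈ 0.965000
step 2 [1y] zero: DF = P = 4797/5000 ≈ 0.959400
step 3 [1.5y] bond c/2=3/200: DF=(1925941/2000000 − 3/200·(0.965000+0.959400))/(1+3/200) = 9203/10000 ≈ 0.920300
step 4 [2y] bond c/2=19/800: DF=(8031067/8000000 − 19/800·(0.965000+0.959400+0.920300))/(1+19/800) = 4573/5000 ≈ 0.914600
step 5 [2.5y] zero: DF = P = 544/625 ≈ 0.870400
step 6 [3y] bond c/2=1/100: DF=(109451/125000 − 1/100·(0.965000+0.959400+0.920300+0.914600+0.870400))/(1+1/100) = 8211/10000 ≈ 0.821100
step 7 [3.5y] zero: DF = P = 1619/2000 ≈ 0.809500
step 8 [4y] bond c/2=13/400: DF=(4013763/4000000 − 13/400·(0.965000+0.959400+0.920300+0.914600+0.870400+0.821100+0.809500))/(1+13/400) = 1937/2500 ≈ 0.774800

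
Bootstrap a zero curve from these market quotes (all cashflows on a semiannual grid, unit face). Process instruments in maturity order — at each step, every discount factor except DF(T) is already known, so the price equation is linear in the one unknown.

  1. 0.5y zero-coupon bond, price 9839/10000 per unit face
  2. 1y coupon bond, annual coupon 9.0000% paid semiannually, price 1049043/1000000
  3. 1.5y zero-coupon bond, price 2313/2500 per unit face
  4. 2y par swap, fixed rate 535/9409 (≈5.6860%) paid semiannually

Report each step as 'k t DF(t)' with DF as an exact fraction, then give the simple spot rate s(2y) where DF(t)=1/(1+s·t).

1 1/2 9839/10000
2 1 1923/2000
3 3/2 2313/2500
4 2 893/1000
s(2y) = (1/(893/1000) − 1)/(2) = 107/1786 ≈ 5.9910%

step 1 [0.5y] zero: DF = P = 9839/10000 ≈ 0.983900
step 2 [1y] bond c/2=9/200: DF=(1049043/1000000 − 9/200·(0.983900))/(1+9/200) = 1923/2000 ≈ 0.961500
step 3 [1.5y] zero: DF = P = 2313/2500 ≈ 0.925200
step 4 [2y] swap r/2=535/18818: DF=(1 − 535/18818·(0.983900+0.961500+0.925200))/(1+535/18818) = 893/1000 ≈ 0.893000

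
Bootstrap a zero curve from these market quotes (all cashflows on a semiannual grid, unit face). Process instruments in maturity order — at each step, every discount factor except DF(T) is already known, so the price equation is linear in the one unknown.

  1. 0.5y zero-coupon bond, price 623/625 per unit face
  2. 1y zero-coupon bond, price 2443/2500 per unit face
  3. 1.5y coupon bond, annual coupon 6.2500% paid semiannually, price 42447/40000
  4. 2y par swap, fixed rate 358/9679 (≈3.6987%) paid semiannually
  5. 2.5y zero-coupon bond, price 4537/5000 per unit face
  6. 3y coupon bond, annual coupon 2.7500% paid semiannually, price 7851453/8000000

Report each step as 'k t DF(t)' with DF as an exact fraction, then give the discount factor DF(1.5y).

step 1 [0.5y] zero: DF = P = 623/625 ≈ 0.996800
step 2 [1y] zero: DF = P = 2443/2500 ≈ 0.977200
step 3 [1.5y] bond c/2=1/32: DF=(42447/40000 − 1/32·(0.996800+0.977200))/(1+1/32) = 2423/2500 ≈ 0.969200
step 4 [2y] swap r/2=179/9679: DF=(1 − 179/9679·(0.996800+0.977200+0.969200))/(1+179/9679) = 2321/2500 ≈ 0.928400
step 5 [2.5y] zero: DF = P = 4537/5000 ≈ 0.907400
step 6 [3y] bond c/2=11/800: DF=(7851453/8000000 − 11/800·(0.996800+0.977200+0.969200+0.928400+0.907400))/(1+11/800) = 9033/10000 ≈ 0.903300

1 1/2 623/625
2 1 2443/2500
3 3/2 2423/2500
4 2 2321/2500
5 5/2 4537/5000
6 3 9033/10000
DF(1.5y) = 2423/2500 ≈ 0.969200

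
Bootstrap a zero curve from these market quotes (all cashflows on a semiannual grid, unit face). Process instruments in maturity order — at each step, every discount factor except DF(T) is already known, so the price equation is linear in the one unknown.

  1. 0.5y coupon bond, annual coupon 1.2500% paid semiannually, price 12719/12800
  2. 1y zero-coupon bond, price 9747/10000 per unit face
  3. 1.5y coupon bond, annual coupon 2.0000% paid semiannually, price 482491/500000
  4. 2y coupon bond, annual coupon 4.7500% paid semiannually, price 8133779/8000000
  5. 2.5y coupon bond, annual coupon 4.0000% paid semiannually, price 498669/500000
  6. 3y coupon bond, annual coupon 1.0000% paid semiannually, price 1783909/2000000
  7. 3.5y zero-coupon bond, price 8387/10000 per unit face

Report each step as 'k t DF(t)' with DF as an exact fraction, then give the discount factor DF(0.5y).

1 1/2 79/80
2 1 9747/10000
3 3/2 117/125
4 2 9259/10000
5 5/2 2257/2500
6 3 108/125
7 7/2 8387/10000
DF(0.5y) = 79/80 ≈ 0.987500

step 1 [0.5y] bond c/2=1/160: DF=(12719/12800 − 1/160·(0))/(1+1/160) = 79/80 ≈ 0.987500
step 2 [1y] zero: DF = P = 9747/10000 ≈ 0.974700
step 3 [1.5y] bond c/2=1/100: DF=(482491/500000 − 1/100·(0.987500+0.974700))/(1+1/100) = 117/125 ≈ 0.936000
step 4 [2y] bond c/2=19/800: DF=(8133779/8000000 − 19/800·(0.987500+0.974700+0.936000))/(1+19/800) = 9259/10000 ≈ 0.925900
step 5 [2.5y] bond c/2=1/50: DF=(498669/500000 − 1/50·(0.987500+0.974700+0.936000+0.925900))/(1+1/50) = 2257/2500 ≈ 0.902800
step 6 [3y] bond c/2=1/200: DF=(1783909/2000000 − 1/200·(0.987500+0.974700+0.936000+0.925900+0.902800))/(1+1/200) = 108/125 ≈ 0.864000
step 7 [3.5y] zero: DF = P = 8387/10000 ≈ 0.838700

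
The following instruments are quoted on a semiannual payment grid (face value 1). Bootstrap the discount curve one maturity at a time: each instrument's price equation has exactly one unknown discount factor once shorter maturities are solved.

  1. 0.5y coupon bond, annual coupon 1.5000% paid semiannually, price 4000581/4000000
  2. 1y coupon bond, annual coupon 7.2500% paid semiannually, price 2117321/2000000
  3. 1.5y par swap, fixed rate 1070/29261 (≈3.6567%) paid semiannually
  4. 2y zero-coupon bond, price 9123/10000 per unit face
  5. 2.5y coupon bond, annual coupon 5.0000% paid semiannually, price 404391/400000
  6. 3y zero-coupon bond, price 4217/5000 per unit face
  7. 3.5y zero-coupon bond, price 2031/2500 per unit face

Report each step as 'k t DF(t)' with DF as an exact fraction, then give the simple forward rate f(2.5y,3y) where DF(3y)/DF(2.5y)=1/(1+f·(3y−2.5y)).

step 1 [0.5y] bond c/2=3/400: DF=(4000581/4000000 − 3/400·(0))/(1+3/400) = 9927/10000 ≈ 0.992700
step 2 [1y] bond c/2=29/800: DF=(2117321/2000000 − 29/800·(0.992700))/(1+29/800) = 9869/10000 ≈ 0.986900
step 3 [1.5y] swap r/2=535/29261: DF=(1 − 535/29261·(0.992700+0.986900))/(1+535/29261) = 1893/2000 ≈ 0.946500
step 4 [2y] zero: DF = P = 9123/10000 ≈ 0.912300
step 5 [2.5y] bond c/2=1/40: DF=(404391/400000 − 1/40·(0.992700+0.986900+0.946500+0.912300))/(1+1/40) = 8927/10000 ≈ 0.892700
step 6 [3y] zero: DF = P = 4217/5000 ≈ 0.843400
step 7 [3.5y] zero: DF = P = 2031/2500 ≈ 0.812400

1 1/2 9927/10000
2 1 9869/10000
3 3/2 1893/2000
4 2 9123/10000
5 5/2 8927/10000
6 3 4217/5000
7 7/2 2031/2500
f(2.5y,3y) = ((8927/10000)/(4217/5000) − 1)/(1/2) = 493/4217 ≈ 11.6908%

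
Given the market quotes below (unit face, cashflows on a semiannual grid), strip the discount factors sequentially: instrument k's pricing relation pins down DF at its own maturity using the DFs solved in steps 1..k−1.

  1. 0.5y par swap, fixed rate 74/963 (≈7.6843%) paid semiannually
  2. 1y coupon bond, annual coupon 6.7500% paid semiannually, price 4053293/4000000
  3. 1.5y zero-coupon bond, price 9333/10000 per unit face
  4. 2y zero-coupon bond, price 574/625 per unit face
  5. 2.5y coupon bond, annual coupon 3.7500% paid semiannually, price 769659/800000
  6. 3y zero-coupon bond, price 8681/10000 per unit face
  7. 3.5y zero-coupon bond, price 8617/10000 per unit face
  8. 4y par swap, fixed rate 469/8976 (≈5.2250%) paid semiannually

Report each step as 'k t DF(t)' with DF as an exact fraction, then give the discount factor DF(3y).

1 1/2 963/1000
2 1 593/625
3 3/2 9333/10000
4 2 574/625
5 5/2 8751/10000
6 3 8681/10000
7 7/2 8617/10000
8 4 2031/2500
DF(3y) = 8681/10000 ≈ 0.868100

step 1 [0.5y] swap r/2=37/963: DF=(1 − 37/963·(0))/(1+37/963) = 963/1000 ≈ 0.963000
step 2 [1y] bond c/2=27/800: DF=(4053293/4000000 − 27/800·(0.963000))/(1+27/800) = 593/625 ≈ 0.948800
step 3 [1.5y] zero: DF = P = 9333/10000 ≈ 0.933300
step 4 [2y] zero: DF = P = 574/625 ≈ 0.918400
step 5 [2.5y] bond c/2=3/160: DF=(769659/800000 − 3/160·(0.963000+0.948800+0.933300+0.918400))/(1+3/160) = 8751/10000 ≈ 0.875100
step 6 [3y] zero: DF = P = 8681/10000 ≈ 0.868100
step 7 [3.5y] zero: DF = P = 8617/10000 ≈ 0.861700
step 8 [4y] swap r/2=469/17952: DF=(1 − 469/17952·(0.963000+0.948800+0.933300+0.918400+0.875100+0.868100+0.861700))/(1+469/17952) = 2031/2500 ≈ 0.812400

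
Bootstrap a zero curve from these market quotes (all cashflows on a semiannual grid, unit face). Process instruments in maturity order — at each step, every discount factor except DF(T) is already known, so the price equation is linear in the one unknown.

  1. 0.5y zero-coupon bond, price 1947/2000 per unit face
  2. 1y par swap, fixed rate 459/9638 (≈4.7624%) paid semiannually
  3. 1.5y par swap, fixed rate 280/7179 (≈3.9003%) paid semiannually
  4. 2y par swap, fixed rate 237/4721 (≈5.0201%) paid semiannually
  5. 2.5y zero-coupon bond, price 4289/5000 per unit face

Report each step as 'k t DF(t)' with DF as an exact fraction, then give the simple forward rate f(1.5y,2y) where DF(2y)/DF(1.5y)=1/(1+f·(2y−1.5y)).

step 1 [0.5y] zero: DF = P = 1947/2000 ≈ 0.973500
step 2 [1y] swap r/2=459/19276: DF=(1 − 459/19276·(0.973500))/(1+459/19276) = 9541/10000 ≈ 0.954100
step 3 [1.5y] swap r/2=140/7179: DF=(1 − 140/7179·(0.973500+0.954100))/(1+140/7179) = 118/125 ≈ 0.944000
step 4 [2y] swap r/2=237/9442: DF=(1 − 237/9442·(0.973500+0.954100+0.944000))/(1+237/9442) = 2263/2500 ≈ 0.905200
step 5 [2.5y] zero: DF = P = 4289/5000 ≈ 0.857800

1 1/2 1947/2000
2 1 9541/10000
3 3/2 118/125
4 2 2263/2500
5 5/2 4289/5000
f(1.5y,2y) = ((118/125)/(2263/2500) − 1)/(1/2) = 194/2263 ≈ 8.5727%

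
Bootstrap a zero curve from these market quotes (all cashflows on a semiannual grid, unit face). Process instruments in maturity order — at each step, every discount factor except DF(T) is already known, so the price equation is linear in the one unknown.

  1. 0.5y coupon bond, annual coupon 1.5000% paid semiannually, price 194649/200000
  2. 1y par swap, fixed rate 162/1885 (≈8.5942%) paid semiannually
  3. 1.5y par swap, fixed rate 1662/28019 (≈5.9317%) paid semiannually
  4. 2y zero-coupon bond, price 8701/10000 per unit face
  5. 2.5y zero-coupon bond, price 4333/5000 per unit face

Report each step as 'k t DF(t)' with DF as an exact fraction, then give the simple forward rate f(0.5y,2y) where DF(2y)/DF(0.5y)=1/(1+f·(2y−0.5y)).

1 1/2 483/500
2 1 919/1000
3 3/2 9169/10000
4 2 8701/10000
5 5/2 4333/5000
f(0.5y,2y) = ((483/500)/(8701/10000) − 1)/(3/2) = 274/3729 ≈ 7.3478%

step 1 [0.5y] bond c/2=3/400: DF=(194649/200000 − 3/400·(0))/(1+3/400) = 483/500 ≈ 0.966000
step 2 [1y] swap r/2=81/1885: DF=(1 − 81/1885·(0.966000))/(1+81/1885) = 919/1000 ≈ 0.919000
step 3 [1.5y] swap r/2=831/28019: DF=(1 − 831/28019·(0.966000+0.919000))/(1+831/28019) = 9169/10000 ≈ 0.916900
step 4 [2y] zero: DF = P = 8701/10000 ≈ 0.870100
step 5 [2.5y] zero: DF = P = 4333/5000 ≈ 0.866600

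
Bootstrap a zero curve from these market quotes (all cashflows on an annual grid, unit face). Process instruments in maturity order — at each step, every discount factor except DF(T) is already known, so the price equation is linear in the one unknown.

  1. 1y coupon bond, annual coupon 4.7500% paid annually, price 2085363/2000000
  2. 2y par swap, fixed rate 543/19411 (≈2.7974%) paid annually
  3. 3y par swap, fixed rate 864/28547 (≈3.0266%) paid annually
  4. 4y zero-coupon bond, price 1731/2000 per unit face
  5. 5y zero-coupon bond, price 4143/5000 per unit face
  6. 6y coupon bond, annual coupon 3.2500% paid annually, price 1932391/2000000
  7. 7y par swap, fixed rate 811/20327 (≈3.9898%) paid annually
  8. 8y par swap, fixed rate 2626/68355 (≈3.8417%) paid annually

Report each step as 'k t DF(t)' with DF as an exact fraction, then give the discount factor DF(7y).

1 1 4977/5000
2 2 9457/10000
3 3 571/625
4 4 1731/2000
5 5 4143/5000
6 6 3963/5000
7 7 7567/10000
8 8 3687/5000
DF(7y) = 7567/10000 ≈ 0.756700

step 1 [1y] bond c/1=19/400: DF=(2085363/2000000 − 19/400·(0))/(1+19/400) = 4977/5000 ≈ 0.995400
step 2 [2y] swap r/1=543/19411: DF=(1 − 543/19411·(0.995400))/(1+543/19411) = 9457/10000 ≈ 0.945700
step 3 [3y] swap r/1=864/28547: DF=(1 − 864/28547·(0.995400+0.945700))/(1+864/28547) = 571/625 ≈ 0.913600
step 4 [4y] zero: DF = P = 1731/2000 ≈ 0.865500
step 5 [5y] zero: DF = P = 4143/5000 ≈ 0.828600
step 6 [6y] bond c/1=13/400: DF=(1932391/2000000 − 13/400·(0.995400+0.945700+0.913600+0.865500+0.828600))/(1+13/400) = 3963/5000 ≈ 0.792600
step 7 [7y] swap r/1=811/20327: DF=(1 − 811/20327·(0.995400+0.945700+0.913600+0.865500+0.828600+0.792600))/(1+811/20327) = 7567/10000 ≈ 0.756700
step 8 [8y] swap r/1=2626/68355: DF=(1 − 2626/68355·(0.995400+0.945700+0.913600+0.865500+0.828600+0.792600+0.756700))/(1+2626/68355) = 3687/5000 ≈ 0.737400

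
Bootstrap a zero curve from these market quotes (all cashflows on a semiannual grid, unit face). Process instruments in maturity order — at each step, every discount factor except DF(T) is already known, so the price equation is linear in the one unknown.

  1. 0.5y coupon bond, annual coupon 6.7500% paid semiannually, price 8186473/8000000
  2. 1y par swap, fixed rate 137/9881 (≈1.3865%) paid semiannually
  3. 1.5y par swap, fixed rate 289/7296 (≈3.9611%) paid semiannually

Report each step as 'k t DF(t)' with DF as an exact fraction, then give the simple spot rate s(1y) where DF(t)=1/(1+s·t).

step 1 [0.5y] bond c/2=27/800: DF=(8186473/8000000 − 27/800·(0))/(1+27/800) = 9899/10000 ≈ 0.989900
step 2 [1y] swap r/2=137/19762: DF=(1 − 137/19762·(0.989900))/(1+137/19762) = 9863/10000 ≈ 0.986300
step 3 [1.5y] swap r/2=289/14592: DF=(1 − 289/14592·(0.989900+0.986300))/(1+289/14592) = 4711/5000 ≈ 0.942200

1 1/2 9899/10000
2 1 9863/10000
3 3/2 4711/5000
s(1y) = (1/(9863/10000) − 1)/(1) = 137/9863 ≈ 1.3890%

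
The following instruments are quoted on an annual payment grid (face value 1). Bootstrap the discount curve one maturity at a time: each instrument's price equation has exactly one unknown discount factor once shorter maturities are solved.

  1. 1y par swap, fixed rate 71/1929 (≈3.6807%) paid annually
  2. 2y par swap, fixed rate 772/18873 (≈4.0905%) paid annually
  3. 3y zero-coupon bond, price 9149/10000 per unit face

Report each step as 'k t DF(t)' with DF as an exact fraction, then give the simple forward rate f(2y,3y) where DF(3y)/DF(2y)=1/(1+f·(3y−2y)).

1 1 1929/2000
2 2 2307/2500
3 3 9149/10000
f(2y,3y) = ((2307/2500)/(9149/10000) − 1)/(1) = 79/9149 ≈ 0.8635%

step 1 [1y] swap r/1=71/1929: DF=(1 − 71/1929·(0))/(1+71/1929) = 1929/2000 ≈ 0.964500
step 2 [2y] swap r/1=772/18873: DF=(1 − 772/18873·(0.964500))/(1+772/18873) = 2307/2500 ≈ 0.922800
step 3 [3y] zero: DF = P = 9149/10000 ≈ 0.914900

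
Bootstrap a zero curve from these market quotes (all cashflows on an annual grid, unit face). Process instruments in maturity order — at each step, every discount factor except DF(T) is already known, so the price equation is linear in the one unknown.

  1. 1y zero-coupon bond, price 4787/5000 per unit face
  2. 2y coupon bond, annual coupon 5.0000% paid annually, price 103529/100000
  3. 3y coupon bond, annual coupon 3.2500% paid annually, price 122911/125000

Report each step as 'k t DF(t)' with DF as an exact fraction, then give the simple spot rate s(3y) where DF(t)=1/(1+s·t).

1 1 4787/5000
2 2 2351/2500
3 3 4463/5000
s(3y) = (1/(4463/5000) − 1)/(3) = 179/4463 ≈ 4.0108%

step 1 [1y] zero: DF = P = 4787/5000 ≈ 0.957400
step 2 [2y] bond c/1=1/20: DF=(103529/100000 − 1/20·(0.957400))/(1+1/20) = 2351/2500 ≈ 0.940400
step 3 [3y] bond c/1=13/400: DF=(122911/125000 − 13/400·(0.957400+0.940400))/(1+13/400) = 4463/5000 ≈ 0.892600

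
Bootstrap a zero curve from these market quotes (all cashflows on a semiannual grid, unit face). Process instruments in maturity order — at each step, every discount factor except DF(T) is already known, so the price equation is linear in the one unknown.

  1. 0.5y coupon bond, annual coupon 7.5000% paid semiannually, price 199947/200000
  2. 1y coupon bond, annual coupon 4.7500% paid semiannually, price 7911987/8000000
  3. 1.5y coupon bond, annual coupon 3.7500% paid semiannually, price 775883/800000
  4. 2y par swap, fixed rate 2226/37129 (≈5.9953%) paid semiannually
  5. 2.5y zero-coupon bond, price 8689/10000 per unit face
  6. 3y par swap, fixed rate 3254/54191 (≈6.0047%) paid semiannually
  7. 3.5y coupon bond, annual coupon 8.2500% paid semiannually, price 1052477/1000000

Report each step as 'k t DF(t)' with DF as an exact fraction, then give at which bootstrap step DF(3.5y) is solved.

1 1/2 2409/2500
2 1 9437/10000
3 3/2 9169/10000
4 2 8887/10000
5 5/2 8689/10000
6 3 8373/10000
7 7/2 7961/10000
DF(3.5y) is solved at step 7

step 1 [0.5y] bond c/2=3/80: DF=(199947/200000 − 3/80·(0))/(1+3/80) = 2409/2500 ≈ 0.963600
step 2 [1y] bond c/2=19/800: DF=(7911987/8000000 − 19/800·(0.963600))/(1+19/800) = 9437/10000 ≈ 0.943700
step 3 [1.5y] bond c/2=3/160: DF=(775883/800000 − 3/160·(0.963600+0.943700))/(1+3/160) = 9169/10000 ≈ 0.916900
step 4 [2y] swap r/2=1113/37129: DF=(1 − 1113/37129·(0.963600+0.943700+0.916900))/(1+1113/37129) = 8887/10000 ≈ 0.888700
step 5 [2.5y] zero: DF = P = 8689/10000 ≈ 0.868900
step 6 [3y] swap r/2=1627/54191: DF=(1 − 1627/54191·(0.963600+0.943700+0.916900+0.888700+0.868900))/(1+1627/54191) = 8373/10000 ≈ 0.837300
step 7 [3.5y] bond c/2=33/800: DF=(1052477/1000000 − 33/800·(0.963600+0.943700+0.916900+0.888700+0.868900+0.837300))/(1+33/800) = 7961/10000 ≈ 0.796100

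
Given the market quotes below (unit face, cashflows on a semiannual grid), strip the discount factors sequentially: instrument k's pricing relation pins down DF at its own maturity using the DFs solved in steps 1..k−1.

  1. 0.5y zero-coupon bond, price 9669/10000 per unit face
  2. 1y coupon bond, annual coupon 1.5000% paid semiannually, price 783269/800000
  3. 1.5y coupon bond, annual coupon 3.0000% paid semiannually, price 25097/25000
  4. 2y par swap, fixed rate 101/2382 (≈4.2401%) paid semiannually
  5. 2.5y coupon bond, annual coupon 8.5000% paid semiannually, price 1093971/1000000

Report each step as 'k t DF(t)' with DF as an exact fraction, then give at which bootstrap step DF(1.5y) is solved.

step 1 [0.5y] zero: DF = P = 9669/10000 ≈ 0.966900
step 2 [1y] bond c/2=3/400: DF=(783269/800000 − 3/400·(0.966900))/(1+3/400) = 4823/5000 ≈ 0.964600
step 3 [1.5y] bond c/2=3/200: DF=(25097/25000 − 3/200·(0.966900+0.964600))/(1+3/200) = 1921/2000 ≈ 0.960500
step 4 [2y] swap r/2=101/4764: DF=(1 − 101/4764·(0.966900+0.964600+0.960500))/(1+101/4764) = 1149/1250 ≈ 0.919200
step 5 [2.5y] bond c/2=17/400: DF=(1093971/1000000 − 17/400·(0.966900+0.964600+0.960500+0.919200))/(1+17/400) = 447/500 ≈ 0.894000

1 1/2 9669/10000
2 1 4823/5000
3 3/2 1921/2000
4 2 1149/1250
5 5/2 447/500
DF(1.5y) is solved at step 3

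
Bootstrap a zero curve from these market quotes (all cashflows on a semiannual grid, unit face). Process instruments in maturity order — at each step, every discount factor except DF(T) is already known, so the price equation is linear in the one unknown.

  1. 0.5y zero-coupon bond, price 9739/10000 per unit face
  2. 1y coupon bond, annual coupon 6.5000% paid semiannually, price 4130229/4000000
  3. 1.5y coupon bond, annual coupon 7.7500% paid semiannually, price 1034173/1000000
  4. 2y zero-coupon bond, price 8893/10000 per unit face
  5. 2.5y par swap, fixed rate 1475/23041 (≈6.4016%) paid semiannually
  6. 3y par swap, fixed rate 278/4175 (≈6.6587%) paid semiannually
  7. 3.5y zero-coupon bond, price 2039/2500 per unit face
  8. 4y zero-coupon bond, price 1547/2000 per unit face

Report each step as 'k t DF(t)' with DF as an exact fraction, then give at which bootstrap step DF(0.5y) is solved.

step 1 [0.5y] zero: DF = P = 9739/10000 ≈ 0.973900
step 2 [1y] bond c/2=13/400: DF=(4130229/4000000 − 13/400·(0.973900))/(1+13/400) = 4847/5000 ≈ 0.969400
step 3 [1.5y] bond c/2=31/800: DF=(1034173/1000000 − 31/800·(0.973900+0.969400))/(1+31/800) = 9231/10000 ≈ 0.923100
step 4 [2y] zero: DF = P = 8893/10000 ≈ 0.889300
step 5 [2.5y] swap r/2=1475/46082: DF=(1 − 1475/46082·(0.973900+0.969400+0.923100+0.889300))/(1+1475/46082) = 341/400 ≈ 0.852500
step 6 [3y] swap r/2=139/4175: DF=(1 − 139/4175·(0.973900+0.969400+0.923100+0.889300+0.852500))/(1+139/4175) = 8193/10000 ≈ 0.819300
step 7 [3.5y] zero: DF = P = 2039/2500 ≈ 0.815600
step 8 [4y] zero: DF = P = 1547/2000 ≈ 0.773500

1 1/2 9739/10000
2 1 4847/5000
3 3/2 9231/10000
4 2 8893/10000
5 5/2 341/400
6 3 8193/10000
7 7/2 2039/2500
8 4 1547/2000
DF(0.5y) is solved at step 1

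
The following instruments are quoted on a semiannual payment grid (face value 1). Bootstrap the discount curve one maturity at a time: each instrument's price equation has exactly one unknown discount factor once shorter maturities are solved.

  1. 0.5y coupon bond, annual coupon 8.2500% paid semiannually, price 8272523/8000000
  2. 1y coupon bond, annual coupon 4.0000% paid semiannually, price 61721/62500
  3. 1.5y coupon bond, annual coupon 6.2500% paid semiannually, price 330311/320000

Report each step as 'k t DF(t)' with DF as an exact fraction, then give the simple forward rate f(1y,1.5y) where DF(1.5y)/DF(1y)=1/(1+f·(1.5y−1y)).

1 1/2 9931/10000
2 1 9487/10000
3 3/2 9421/10000
f(1y,1.5y) = ((9487/10000)/(9421/10000) − 1)/(1/2) = 132/9421 ≈ 1.4011%

step 1 [0.5y] bond c/2=33/800: DF=(8272523/8000000 − 33/800·(0))/(1+33/800) = 9931/10000 ≈ 0.993100
step 2 [1y] bond c/2=1/50: DF=(61721/62500 − 1/50·(0.993100))/(1+1/50) = 9487/10000 ≈ 0.948700
step 3 [1.5y] bond c/2=1/32: DF=(330311/320000 − 1/32·(0.993100+0.948700))/(1+1/32) = 9421/10000 ≈ 0.942100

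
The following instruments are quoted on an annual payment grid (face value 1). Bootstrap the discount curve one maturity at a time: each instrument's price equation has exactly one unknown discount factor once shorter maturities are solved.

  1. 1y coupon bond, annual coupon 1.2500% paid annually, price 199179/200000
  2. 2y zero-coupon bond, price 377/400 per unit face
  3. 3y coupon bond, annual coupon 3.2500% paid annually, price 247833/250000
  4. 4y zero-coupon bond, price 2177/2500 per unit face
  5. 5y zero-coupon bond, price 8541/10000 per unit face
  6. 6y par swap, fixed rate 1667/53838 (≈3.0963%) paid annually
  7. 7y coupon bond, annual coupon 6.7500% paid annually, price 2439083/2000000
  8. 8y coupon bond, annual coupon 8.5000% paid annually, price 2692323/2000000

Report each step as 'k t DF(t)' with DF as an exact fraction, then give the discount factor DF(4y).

step 1 [1y] bond c/1=1/80: DF=(199179/200000 − 1/80·(0))/(1+1/80) = 2459/2500 ≈ 0.983600
step 2 [2y] zero: DF = P = 377/400 ≈ 0.942500
step 3 [3y] bond c/1=13/400: DF=(247833/250000 − 13/400·(0.983600+0.942500))/(1+13/400) = 1799/2000 ≈ 0.899500
step 4 [4y] zero: DF = P = 2177/2500 ≈ 0.870800
step 5 [5y] zero: DF = P = 8541/10000 ≈ 0.854100
step 6 [6y] swap r/1=1667/53838: DF=(1 − 1667/53838·(0.983600+0.942500+0.899500+0.870800+0.854100))/(1+1667/53838) = 8333/10000 ≈ 0.833300
step 7 [7y] bond c/1=27/400: DF=(2439083/2000000 − 27/400·(0.983600+0.942500+0.899500+0.870800+0.854100+0.833300))/(1+27/400) = 401/500 ≈ 0.802000
step 8 [8y] bond c/1=17/200: DF=(2692323/2000000 − 17/200·(0.983600+0.942500+0.899500+0.870800+0.854100+0.833300+0.802000))/(1+17/200) = 7561/10000 ≈ 0.756100

1 1 2459/2500
2 2 377/400
3 3 1799/2000
4 4 2177/2500
5 5 8541/10000
6 6 8333/10000
7 7 401/500
8 8 7561/10000
DF(4y) = 2177/2500 ≈ 0.870800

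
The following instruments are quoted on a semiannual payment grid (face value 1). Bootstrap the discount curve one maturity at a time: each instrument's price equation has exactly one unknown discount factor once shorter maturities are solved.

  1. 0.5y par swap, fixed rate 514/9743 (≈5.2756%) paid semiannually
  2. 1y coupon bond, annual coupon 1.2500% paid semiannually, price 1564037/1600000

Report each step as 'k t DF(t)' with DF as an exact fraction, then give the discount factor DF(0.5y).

1 1/2 9743/10000
2 1 4827/5000
DF(0.5y) = 9743/10000 ≈ 0.974300

step 1 [0.5y] swap r/2=257/9743: DF=(1 − 257/9743·(0))/(1+257/9743) = 9743/10000 ≈ 0.974300
step 2 [1y] bond c/2=1/160: DF=(1564037/1600000 − 1/160·(0.974300))/(1+1/160) = 4827/5000 ≈ 0.965400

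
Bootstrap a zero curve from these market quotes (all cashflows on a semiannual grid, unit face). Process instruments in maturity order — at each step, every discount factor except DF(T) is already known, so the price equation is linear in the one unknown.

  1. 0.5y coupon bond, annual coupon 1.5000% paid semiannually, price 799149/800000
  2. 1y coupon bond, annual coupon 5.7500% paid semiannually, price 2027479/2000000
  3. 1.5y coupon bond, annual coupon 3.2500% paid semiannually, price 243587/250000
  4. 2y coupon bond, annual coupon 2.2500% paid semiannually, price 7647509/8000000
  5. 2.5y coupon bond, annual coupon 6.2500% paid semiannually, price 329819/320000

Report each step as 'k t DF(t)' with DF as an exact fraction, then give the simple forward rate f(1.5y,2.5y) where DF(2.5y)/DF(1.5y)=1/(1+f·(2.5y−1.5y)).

1 1/2 1983/2000
2 1 9577/10000
3 3/2 2319/2500
4 2 9133/10000
5 5/2 4423/5000
f(1.5y,2.5y) = ((2319/2500)/(4423/5000) − 1)/(1) = 215/4423 ≈ 4.8610%

step 1 [0.5y] bond c/2=3/400: DF=(799149/800000 − 3/400·(0))/(1+3/400) = 1983/2000 ≈ 0.991500
step 2 [1y] bond c/2=23/800: DF=(2027479/2000000 − 23/800·(0.991500))/(1+23/800) = 9577/10000 ≈ 0.957700
step 3 [1.5y] bond c/2=13/800: DF=(243587/250000 − 13/800·(0.991500+0.957700))/(1+13/800) = 2319/2500 ≈ 0.927600
step 4 [2y] bond c/2=9/800: DF=(7647509/8000000 − 9/800·(0.991500+0.957700+0.927600))/(1+9/800) = 9133/10000 ≈ 0.913300
step 5 [2.5y] bond c/2=1/32: DF=(329819/320000 − 1/32·(0.991500+0.957700+0.927600+0.913300))/(1+1/32) = 4423/5000 ≈ 0.884600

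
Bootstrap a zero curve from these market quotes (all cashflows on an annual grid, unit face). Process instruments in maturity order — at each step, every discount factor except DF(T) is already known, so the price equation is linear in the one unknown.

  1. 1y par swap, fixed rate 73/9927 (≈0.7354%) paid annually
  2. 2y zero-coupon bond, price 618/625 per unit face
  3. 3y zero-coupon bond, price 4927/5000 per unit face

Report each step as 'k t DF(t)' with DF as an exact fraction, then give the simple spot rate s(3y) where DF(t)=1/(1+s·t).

1 1 9927/10000
2 2 618/625
3 3 4927/5000
s(3y) = (1/(4927/5000) − 1)/(3) = 73/14781 ≈ 0.4939%

step 1 [1y] swap r/1=73/9927: DF=(1 − 73/9927·(0))/(1+73/9927) = 9927/10000 ≈ 0.992700
step 2 [2y] zero: DF = P = 618/625 ≈ 0.988800
step 3 [3y] zero: DF = P = 4927/5000 ≈ 0.985400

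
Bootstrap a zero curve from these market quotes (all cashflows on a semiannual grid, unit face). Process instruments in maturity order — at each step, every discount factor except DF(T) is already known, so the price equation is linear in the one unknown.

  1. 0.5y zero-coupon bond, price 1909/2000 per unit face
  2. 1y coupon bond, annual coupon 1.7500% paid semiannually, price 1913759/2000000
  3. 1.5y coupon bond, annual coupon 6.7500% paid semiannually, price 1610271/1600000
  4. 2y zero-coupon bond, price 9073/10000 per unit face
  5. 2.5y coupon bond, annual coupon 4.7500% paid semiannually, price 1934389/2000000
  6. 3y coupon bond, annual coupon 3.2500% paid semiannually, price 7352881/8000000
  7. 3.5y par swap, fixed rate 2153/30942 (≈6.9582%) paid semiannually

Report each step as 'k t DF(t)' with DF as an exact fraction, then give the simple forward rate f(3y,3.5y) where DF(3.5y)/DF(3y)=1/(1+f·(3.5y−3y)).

1 1/2 1909/2000
2 1 9403/10000
3 3/2 9117/10000
4 2 9073/10000
5 5/2 4293/5000
6 3 8313/10000
7 7/2 7847/10000
f(3y,3.5y) = ((8313/10000)/(7847/10000) − 1)/(1/2) = 932/7847 ≈ 11.8772%

step 1 [0.5y] zero: DF = P = 1909/2000 ≈ 0.954500
step 2 [1y] bond c/2=7/800: DF=(1913759/2000000 − 7/800·(0.954500))/(1+7/800) = 9403/10000 ≈ 0.940300
step 3 [1.5y] bond c/2=27/800: DF=(1610271/1600000 − 27/800·(0.954500+0.940300))/(1+27/800) = 9117/10000 ≈ 0.911700
step 4 [2y] zero: DF = P = 9073/10000 ≈ 0.907300
step 5 [2.5y] bond c/2=19/800: DF=(1934389/2000000 − 19/800·(0.954500+0.940300+0.911700+0.907300))/(1+19/800) = 4293/5000 ≈ 0.858600
step 6 [3y] bond c/2=13/800: DF=(7352881/8000000 − 13/800·(0.954500+0.940300+0.911700+0.907300+0.858600))/(1+13/800) = 8313/10000 ≈ 0.831300
step 7 [3.5y] swap r/2=2153/61884: DF=(1 − 2153/61884·(0.954500+0.940300+0.911700+0.907300+0.858600+0.831300))/(1+2153/61884) = 7847/10000 ≈ 0.784700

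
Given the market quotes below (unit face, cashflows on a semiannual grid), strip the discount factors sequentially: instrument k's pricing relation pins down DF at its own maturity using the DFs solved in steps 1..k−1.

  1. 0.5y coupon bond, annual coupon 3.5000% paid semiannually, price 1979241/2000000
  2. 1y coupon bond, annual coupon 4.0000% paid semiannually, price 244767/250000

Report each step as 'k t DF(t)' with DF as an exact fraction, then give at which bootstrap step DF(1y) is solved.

1 1/2 4863/5000
2 1 588/625
DF(1y) is solved at step 2

step 1 [0.5y] bond c/2=7/400: DF=(1979241/2000000 − 7/400·(0))/(1+7/400) = 4863/5000 ≈ 0.972600
step 2 [1y] bond c/2=1/50: DF=(244767/250000 − 1/50·(0.972600))/(1+1/50) = 588/625 ≈ 0.940800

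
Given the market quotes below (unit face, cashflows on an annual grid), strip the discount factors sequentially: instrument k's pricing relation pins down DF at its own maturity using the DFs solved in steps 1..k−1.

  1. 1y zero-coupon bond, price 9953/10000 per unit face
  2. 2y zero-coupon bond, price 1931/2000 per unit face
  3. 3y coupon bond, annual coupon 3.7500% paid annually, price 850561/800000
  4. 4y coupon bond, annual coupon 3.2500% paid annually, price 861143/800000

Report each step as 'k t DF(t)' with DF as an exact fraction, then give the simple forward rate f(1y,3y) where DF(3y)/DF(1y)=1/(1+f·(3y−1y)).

1 1 9953/10000
2 2 1931/2000
3 3 9539/10000
4 4 2377/2500
f(1y,3y) = ((9953/10000)/(9539/10000) − 1)/(2) = 207/9539 ≈ 2.1700%

step 1 [1y] zero: DF = P = 9953/10000 ≈ 0.995300
step 2 [2y] zero: DF = P = 1931/2000 ≈ 0.965500
step 3 [3y] bond c/1=3/80: DF=(850561/800000 − 3/80·(0.995300+0.965500))/(1+3/80) = 9539/10000 ≈ 0.953900
step 4 [4y] bond c/1=13/400: DF=(861143/800000 − 13/400·(0.995300+0.965500+0.953900))/(1+13/400) = 2377/2500 ≈ 0.950800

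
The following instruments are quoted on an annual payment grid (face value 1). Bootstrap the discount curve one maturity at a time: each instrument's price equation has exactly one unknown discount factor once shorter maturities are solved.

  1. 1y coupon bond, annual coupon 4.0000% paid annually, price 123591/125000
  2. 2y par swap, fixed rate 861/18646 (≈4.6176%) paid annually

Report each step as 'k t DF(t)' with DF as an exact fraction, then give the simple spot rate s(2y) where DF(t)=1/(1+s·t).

step 1 [1y] bond c/1=1/25: DF=(123591/125000 − 1/25·(0))/(1+1/25) = 9507/10000 ≈ 0.950700
step 2 [2y] swap r/1=861/18646: DF=(1 − 861/18646·(0.950700))/(1+861/18646) = 9139/10000 ≈ 0.913900

1 1 9507/10000
2 2 9139/10000
s(2y) = (1/(9139/10000) − 1)/(2) = 861/18278 ≈ 4.7106%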